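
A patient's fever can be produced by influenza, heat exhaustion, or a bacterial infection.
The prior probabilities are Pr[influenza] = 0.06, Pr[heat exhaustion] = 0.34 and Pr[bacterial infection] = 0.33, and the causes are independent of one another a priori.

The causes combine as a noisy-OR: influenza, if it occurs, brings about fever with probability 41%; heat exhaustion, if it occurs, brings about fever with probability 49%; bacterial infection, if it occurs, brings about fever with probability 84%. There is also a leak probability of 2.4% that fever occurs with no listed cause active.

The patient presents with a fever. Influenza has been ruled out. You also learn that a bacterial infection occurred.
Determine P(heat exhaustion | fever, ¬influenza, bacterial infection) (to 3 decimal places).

Under noisy-OR, P(fever | causes) = 1 − (1−0.024)·∏(1−qᵢ) over the active causes.
P(fever | ¬influenza, bacterial infection) = 0.84384·0.66 + 0.920358·0.34 = 0.556934 + 0.312922 = 0.869856
Restricting to configurations with heat exhaustion present: 0.920358·0.34 = 0.312922.
So P(heat exhaustion | fever, ¬influenza, bacterial infection) = 0.312922/0.869856 ≈ 0.360.

P(heat exhaustion | fever, ¬influenza, bacterial infection) ≈ 0.360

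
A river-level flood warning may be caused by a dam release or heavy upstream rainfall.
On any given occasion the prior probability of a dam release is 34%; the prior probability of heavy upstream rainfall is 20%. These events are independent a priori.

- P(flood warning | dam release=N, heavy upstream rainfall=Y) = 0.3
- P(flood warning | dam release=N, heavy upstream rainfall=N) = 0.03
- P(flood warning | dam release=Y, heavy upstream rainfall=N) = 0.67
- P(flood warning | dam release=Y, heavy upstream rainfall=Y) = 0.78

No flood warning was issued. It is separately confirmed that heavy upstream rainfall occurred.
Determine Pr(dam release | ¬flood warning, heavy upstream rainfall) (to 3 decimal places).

Pr(dam release | ¬flood warning, heavy upstream rainfall) ≈ 0.139

Sum P(¬flood warning|·) weighted by the priors over both values of dam release:
  P(¬flood warning | heavy upstream rainfall) = 0.7*0.66 + 0.22*0.34
        = 0.462000 + 0.074800 = 0.536800
Configurations with dam release contribute 0.074800, so
  P(dam release | ¬flood warning, heavy upstream rainfall) = 0.074800 / 0.536800 ≈ 0.139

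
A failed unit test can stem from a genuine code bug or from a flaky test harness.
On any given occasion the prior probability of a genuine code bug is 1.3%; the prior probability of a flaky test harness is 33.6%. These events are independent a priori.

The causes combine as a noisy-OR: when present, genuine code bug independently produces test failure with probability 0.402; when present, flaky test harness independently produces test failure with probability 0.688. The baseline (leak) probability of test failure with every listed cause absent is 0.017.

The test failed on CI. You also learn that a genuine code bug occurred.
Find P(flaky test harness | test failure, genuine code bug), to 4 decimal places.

Under noisy-OR, P(test failure | causes) = 1 − (1−0.017)·∏(1−qᵢ) over the active causes.
By total probability over both values of flaky test harness:
  P(test failure | genuine code bug) = 0.412166*0.664 + 0.816596*0.336
        = 0.273678 + 0.274376 = 0.548054
Configurations with flaky test harness contribute 0.274376, so
  P(flaky test harness | test failure, genuine code bug) = 0.274376 / 0.548054 ≈ 0.5006

P(flaky test harness | test failure, genuine code bug) ≈ 0.5006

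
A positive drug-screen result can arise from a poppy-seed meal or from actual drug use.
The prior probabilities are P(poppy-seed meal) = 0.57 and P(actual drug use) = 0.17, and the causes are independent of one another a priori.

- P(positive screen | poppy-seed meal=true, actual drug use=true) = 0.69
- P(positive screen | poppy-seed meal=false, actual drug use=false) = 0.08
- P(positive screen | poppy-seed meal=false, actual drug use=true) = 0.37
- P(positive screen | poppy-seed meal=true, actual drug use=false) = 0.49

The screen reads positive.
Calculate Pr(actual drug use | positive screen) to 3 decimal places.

Pr(actual drug use | positive screen) ≈ 0.265

By total probability over the 4 (poppy-seed meal, actual drug use) configurations:
  P(positive screen) = 0.08·0.43·0.83 + 0.37·0.43·0.17 + 0.49·0.57·0.83 + 0.69·0.57·0.17
        = 0.028552 + 0.027047 + 0.231819 + 0.066861 = 0.354279
Configurations with actual drug use contribute 0.093908, so
  P(actual drug use | positive screen) = 0.093908 / 0.354279 ≈ 0.265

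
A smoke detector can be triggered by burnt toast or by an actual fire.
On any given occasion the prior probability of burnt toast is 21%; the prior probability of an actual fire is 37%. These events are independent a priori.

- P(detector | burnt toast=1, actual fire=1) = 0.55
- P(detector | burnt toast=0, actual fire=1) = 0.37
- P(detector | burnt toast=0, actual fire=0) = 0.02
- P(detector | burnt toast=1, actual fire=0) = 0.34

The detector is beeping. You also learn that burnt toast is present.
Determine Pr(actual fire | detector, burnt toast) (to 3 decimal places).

Sum P(detector|·) weighted by the priors over both values of actual fire:
  P(detector | burnt toast) = 0.34*0.63 + 0.55*0.37
        = 0.214200 + 0.203500 = 0.417700
Configurations with actual fire contribute 0.203500, so
  P(actual fire | detector, burnt toast) = 0.203500 / 0.417700 ≈ 0.487

Pr(actual fire | detector, burnt toast) ≈ 0.487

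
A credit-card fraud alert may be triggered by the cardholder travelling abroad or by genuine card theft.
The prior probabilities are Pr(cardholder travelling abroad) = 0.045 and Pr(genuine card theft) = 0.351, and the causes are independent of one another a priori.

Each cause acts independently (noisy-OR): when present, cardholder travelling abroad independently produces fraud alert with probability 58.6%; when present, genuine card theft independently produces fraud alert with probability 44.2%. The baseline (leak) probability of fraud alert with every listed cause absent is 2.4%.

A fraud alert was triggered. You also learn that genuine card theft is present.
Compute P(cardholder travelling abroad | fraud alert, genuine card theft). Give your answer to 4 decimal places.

Under noisy-OR, P(fraud alert | causes) = 1 − (1−0.024)·∏(1−qᵢ) over the active causes.
Sum P(fraud alert|·) weighted by the priors over both values of cardholder travelling abroad:
  P(fraud alert | genuine card theft) = 0.455392*0.955 + 0.774532*0.045
        = 0.434899 + 0.034854 = 0.469753
Configurations with cardholder travelling abroad contribute 0.034854, so
  P(cardholder travelling abroad | fraud alert, genuine card theft) = 0.034854 / 0.469753 ≈ 0.0742

P(cardholder travelling abroad | fraud alert, genuine card theft) ≈ 0.0742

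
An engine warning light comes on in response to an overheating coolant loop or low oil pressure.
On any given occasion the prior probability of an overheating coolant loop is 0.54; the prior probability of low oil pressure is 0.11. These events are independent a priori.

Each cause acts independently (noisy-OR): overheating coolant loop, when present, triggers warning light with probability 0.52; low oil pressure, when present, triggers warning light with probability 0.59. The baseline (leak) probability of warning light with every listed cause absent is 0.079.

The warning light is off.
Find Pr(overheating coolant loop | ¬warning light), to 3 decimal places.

Under noisy-OR, P(warning light | causes) = 1 − (1−0.079)·∏(1−qᵢ) over the active causes.
Numerator (weight on configurations with overheating coolant loop): 0.212464 + 0.010766 = 0.223230
The normalizing constant is 0.921×0.46×0.89 + 0.37761×0.46×0.11 + 0.44208×0.54×0.89 + 0.181253×0.54×0.11 = 0.619394
Posterior = 0.223230 / 0.619394 ≈ 0.360

Pr(overheating coolant loop | ¬warning light) ≈ 0.360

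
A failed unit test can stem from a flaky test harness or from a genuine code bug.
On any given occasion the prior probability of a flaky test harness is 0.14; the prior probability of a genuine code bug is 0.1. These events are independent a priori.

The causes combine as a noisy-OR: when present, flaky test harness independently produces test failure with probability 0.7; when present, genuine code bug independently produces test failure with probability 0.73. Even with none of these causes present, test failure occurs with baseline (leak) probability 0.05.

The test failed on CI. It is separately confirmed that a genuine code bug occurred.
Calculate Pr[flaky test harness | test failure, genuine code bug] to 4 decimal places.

Pr[flaky test harness | test failure, genuine code bug] ≈ 0.1681

Under noisy-OR, P(test failure | causes) = 1 − (1−0.05)·∏(1−qᵢ) over the active causes.
By total probability over both values of flaky test harness:
  P(test failure | genuine code bug) = 0.7435*0.86 + 0.92305*0.14
        = 0.639410 + 0.129227 = 0.768637
Configurations with flaky test harness contribute 0.129227, so
  P(flaky test harness | test failure, genuine code bug) = 0.129227 / 0.768637 ≈ 0.1681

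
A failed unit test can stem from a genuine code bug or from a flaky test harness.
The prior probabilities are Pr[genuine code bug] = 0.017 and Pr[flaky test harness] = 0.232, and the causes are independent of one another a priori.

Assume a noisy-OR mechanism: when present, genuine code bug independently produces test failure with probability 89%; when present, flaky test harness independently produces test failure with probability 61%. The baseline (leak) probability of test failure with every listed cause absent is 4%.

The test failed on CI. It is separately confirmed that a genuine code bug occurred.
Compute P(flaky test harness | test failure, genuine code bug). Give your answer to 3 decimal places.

Under noisy-OR, P(test failure | causes) = 1 − (1−0.04)·∏(1−qᵢ) over the active causes.
P(test failure | genuine code bug) = 0.8944*0.768 + 0.958816*0.232 = 0.686899 + 0.222445 = 0.909344
The flaky test harness-present share is 0.958816*0.232 = 0.222445.
So P(flaky test harness | test failure, genuine code bug) = 0.222445/0.909344 ≈ 0.245.

P(flaky test harness | test failure, genuine code bug) ≈ 0.245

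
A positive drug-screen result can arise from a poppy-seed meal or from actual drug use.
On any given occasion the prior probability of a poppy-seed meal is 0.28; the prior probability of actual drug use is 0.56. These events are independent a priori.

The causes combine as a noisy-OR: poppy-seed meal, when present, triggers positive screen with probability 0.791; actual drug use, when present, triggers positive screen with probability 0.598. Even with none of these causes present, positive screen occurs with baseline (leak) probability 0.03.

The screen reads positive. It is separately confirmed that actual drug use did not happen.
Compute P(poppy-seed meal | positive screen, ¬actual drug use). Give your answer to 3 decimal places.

P(poppy-seed meal | positive screen, ¬actual drug use) ≈ 0.912

Under noisy-OR, P(positive screen | causes) = 1 − (1−0.03)·∏(1−qᵢ) over the active causes.
For the numerator, keep only poppy-seed meal=true terms: 0.79727×0.28 = 0.223236
Denominator P(positive screen | ¬actual drug use): 0.03×0.72 + 0.79727×0.28 = 0.244836
P(poppy-seed meal | positive screen, ¬actual drug use) = 0.223236/0.244836 ≈ 0.912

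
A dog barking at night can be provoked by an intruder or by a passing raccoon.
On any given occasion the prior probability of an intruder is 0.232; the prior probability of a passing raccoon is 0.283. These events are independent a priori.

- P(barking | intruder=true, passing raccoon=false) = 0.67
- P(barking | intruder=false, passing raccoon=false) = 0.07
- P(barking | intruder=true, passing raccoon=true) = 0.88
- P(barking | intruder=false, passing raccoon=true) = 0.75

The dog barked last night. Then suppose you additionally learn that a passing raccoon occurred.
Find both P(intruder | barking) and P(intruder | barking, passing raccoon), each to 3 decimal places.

P(intruder | barking) ≈ 0.456; P(intruder | barking, passing raccoon) ≈ 0.262

Weight on intruder=true, given the evidence: 0.111450 + 0.057777 = 0.169227
Denominator P(barking): 0.07*0.768*0.717 + 0.75*0.768*0.283 + 0.67*0.232*0.717 + 0.88*0.232*0.283 = 0.370781
P(intruder | barking) = 0.169227/0.370781 ≈ 0.456

Now also conditioning on passing raccoon=true:
Sum P(barking|·) weighted by the priors over both values of intruder:
  P(barking | passing raccoon) = 0.75*0.768 + 0.88*0.232
        = 0.576000 + 0.204160 = 0.780160
The terms with intruder present sum to 0.204160, so
  P(intruder | barking, passing raccoon) = 0.204160 / 0.780160 ≈ 0.262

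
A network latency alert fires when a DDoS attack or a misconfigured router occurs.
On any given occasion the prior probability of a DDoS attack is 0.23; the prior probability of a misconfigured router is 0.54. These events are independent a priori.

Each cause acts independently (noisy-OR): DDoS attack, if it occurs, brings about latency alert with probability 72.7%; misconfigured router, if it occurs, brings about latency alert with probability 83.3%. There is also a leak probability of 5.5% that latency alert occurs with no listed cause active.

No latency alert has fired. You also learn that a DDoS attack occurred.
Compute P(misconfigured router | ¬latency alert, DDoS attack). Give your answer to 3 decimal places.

P(misconfigured router | ¬latency alert, DDoS attack) ≈ 0.164

Under noisy-OR, P(latency alert | causes) = 1 − (1−0.055)·∏(1−qᵢ) over the active causes.
Enumerate both values of misconfigured router and weight by the priors:
  P(¬latency alert | DDoS attack) = 0.257985·0.46 + 0.043083·0.54
        = 0.118673 + 0.023265 = 0.141938
Keeping only the misconfigured router-present terms gives 0.023265, so
  P(misconfigured router | ¬latency alert, DDoS attack) = 0.023265 / 0.141938 ≈ 0.164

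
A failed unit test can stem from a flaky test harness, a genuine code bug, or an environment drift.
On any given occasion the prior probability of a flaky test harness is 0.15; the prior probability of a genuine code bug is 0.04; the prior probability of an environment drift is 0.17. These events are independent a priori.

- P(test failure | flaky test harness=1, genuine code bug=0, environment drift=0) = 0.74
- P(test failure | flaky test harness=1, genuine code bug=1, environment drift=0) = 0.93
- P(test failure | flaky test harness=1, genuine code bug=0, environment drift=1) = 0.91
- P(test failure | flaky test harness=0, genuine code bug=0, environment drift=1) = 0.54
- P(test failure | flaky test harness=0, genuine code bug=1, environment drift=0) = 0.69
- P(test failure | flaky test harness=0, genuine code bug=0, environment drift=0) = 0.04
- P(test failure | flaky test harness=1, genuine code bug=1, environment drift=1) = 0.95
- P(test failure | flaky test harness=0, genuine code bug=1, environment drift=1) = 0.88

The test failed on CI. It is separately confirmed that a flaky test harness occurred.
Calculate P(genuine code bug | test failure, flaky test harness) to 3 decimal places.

P(test failure | flaky test harness) = 0.74*0.96*0.83 + 0.91*0.96*0.17 + 0.93*0.04*0.83 + 0.95*0.04*0.17 = 0.589632 + 0.148512 + 0.030876 + 0.006460 = 0.775480
Of this, 0.037336 comes from 0.030876 + 0.006460 (the genuine code bug=true cases).
P(genuine code bug | test failure, flaky test harness) = 0.037336 / 0.775480 ≈ 0.048

P(genuine code bug | test failure, flaky test harness) ≈ 0.048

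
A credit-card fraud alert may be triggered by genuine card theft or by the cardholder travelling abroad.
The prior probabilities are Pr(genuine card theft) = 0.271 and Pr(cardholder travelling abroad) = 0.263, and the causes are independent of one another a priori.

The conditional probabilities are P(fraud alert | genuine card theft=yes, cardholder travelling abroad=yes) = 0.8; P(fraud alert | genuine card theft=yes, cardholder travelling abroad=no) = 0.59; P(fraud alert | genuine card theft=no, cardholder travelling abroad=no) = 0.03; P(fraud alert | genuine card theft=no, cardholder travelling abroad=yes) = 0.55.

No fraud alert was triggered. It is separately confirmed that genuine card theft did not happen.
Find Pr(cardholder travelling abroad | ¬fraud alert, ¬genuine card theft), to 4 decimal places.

Pr(cardholder travelling abroad | ¬fraud alert, ¬genuine card theft) ≈ 0.1420

P(¬fraud alert | ¬genuine card theft) = 0.97*0.737 + 0.45*0.263 = 0.714890 + 0.118350 = 0.833240
The cardholder travelling abroad-present share is 0.45*0.263 = 0.118350.
Hence the posterior is 0.118350/0.833240 ≈ 0.1420.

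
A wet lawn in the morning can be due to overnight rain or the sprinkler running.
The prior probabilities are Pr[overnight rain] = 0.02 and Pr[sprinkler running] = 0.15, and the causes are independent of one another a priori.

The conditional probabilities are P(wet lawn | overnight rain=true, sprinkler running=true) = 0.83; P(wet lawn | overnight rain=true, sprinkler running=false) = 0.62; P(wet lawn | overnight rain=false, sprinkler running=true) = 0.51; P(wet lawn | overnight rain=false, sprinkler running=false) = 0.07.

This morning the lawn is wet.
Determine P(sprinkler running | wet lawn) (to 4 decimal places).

By total probability over the 4 (overnight rain, sprinkler running) configurations:
  P(wet lawn) = 0.07*0.98*0.85 + 0.51*0.98*0.15 + 0.62*0.02*0.85 + 0.83*0.02*0.15
        = 0.058310 + 0.074970 + 0.010540 + 0.002490 = 0.146310
The terms with sprinkler running present sum to 0.077460, so
  P(sprinkler running | wet lawn) = 0.077460 / 0.146310 ≈ 0.5294

P(sprinkler running | wet lawn) ≈ 0.5294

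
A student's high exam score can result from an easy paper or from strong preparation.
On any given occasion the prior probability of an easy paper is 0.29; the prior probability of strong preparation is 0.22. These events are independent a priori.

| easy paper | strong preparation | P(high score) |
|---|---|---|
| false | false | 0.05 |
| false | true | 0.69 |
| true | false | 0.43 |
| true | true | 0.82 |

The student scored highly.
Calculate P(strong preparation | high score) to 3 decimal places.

P(high score) = 0.05×0.71×0.78 + 0.69×0.71×0.22 + 0.43×0.29×0.78 + 0.82×0.29×0.22 = 0.027690 + 0.107778 + 0.097266 + 0.052316 = 0.285050
Restricting to configurations with strong preparation present: 0.107778 + 0.052316 = 0.160094.
P(strong preparation | high score) = 0.160094 / 0.285050 ≈ 0.562

P(strong preparation | high score) ≈ 0.562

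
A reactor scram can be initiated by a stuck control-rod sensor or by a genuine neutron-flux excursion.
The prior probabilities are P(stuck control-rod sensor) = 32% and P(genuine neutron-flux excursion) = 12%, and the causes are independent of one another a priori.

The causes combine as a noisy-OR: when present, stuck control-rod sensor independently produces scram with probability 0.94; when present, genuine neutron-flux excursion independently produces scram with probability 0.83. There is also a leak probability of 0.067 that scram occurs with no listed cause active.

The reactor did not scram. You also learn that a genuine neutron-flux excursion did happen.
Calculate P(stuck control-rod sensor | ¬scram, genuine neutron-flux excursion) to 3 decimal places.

Under noisy-OR, P(scram | causes) = 1 − (1−0.067)·∏(1−qᵢ) over the active causes.
Weight on stuck control-rod sensor=true, given the evidence: 0.009517×0.32 = 0.003045
Denominator P(¬scram | genuine neutron-flux excursion): 0.15861×0.68 + 0.009517×0.32 = 0.110900
P(stuck control-rod sensor | ¬scram, genuine neutron-flux excursion) = 0.003045/0.110900 ≈ 0.027

P(stuck control-rod sensor | ¬scram, genuine neutron-flux excursion) ≈ 0.027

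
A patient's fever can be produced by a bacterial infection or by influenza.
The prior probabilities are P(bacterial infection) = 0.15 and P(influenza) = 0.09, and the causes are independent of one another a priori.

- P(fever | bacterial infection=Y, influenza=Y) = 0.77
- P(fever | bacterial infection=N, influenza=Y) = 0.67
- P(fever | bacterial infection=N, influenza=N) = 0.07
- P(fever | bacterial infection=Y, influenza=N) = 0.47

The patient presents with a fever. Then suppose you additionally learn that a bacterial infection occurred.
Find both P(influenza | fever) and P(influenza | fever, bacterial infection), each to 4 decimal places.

Weight on influenza=true, given the evidence: 0.051255 + 0.010395 = 0.061650
Denominator P(fever): 0.07·0.85·0.91 + 0.67·0.85·0.09 + 0.47·0.15·0.91 + 0.77·0.15·0.09 = 0.179950
Posterior = 0.061650 / 0.179950 ≈ 0.3426

With the extra evidence:
By total probability over both values of influenza:
  P(fever | bacterial infection) = 0.47×0.91 + 0.77×0.09
        = 0.427700 + 0.069300 = 0.497000
Keeping only the influenza-present terms gives 0.069300, so
  P(influenza | fever, bacterial infection) = 0.069300 / 0.497000 ≈ 0.1394
— bacterial infection explains away the evidence for influenza.

P(influenza | fever) ≈ 0.3426; P(influenza | fever, bacterial infection) ≈ 0.1394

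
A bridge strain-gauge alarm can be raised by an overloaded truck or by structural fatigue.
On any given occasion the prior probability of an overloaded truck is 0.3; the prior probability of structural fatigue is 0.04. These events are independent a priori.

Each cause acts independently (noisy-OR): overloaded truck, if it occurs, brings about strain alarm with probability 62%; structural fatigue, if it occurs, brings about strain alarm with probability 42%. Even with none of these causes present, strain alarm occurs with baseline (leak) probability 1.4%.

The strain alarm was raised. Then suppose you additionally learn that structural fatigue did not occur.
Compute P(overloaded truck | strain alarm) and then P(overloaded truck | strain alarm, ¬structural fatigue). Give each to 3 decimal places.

Under noisy-OR, P(strain alarm | causes) = 1 − (1−0.014)·∏(1−qᵢ) over the active causes.
P(strain alarm) = 0.014*0.7*0.96 + 0.42812*0.7*0.04 + 0.62532*0.3*0.96 + 0.782686*0.3*0.04 = 0.009408 + 0.011987 + 0.180092 + 0.009392 = 0.210879
Of this, 0.189484 comes from 0.180092 + 0.009392 (the overloaded truck=true cases).
Hence the posterior is 0.189484/0.210879 ≈ 0.899.

With the extra evidence:
For the numerator, keep only overloaded truck=true terms: 0.62532*0.3 = 0.187596
Denominator P(strain alarm | ¬structural fatigue): 0.014*0.7 + 0.62532*0.3 = 0.197396
Posterior = 0.187596 / 0.197396 ≈ 0.950

P(overloaded truck | strain alarm) ≈ 0.899; P(overloaded truck | strain alarm, ¬structural fatigue) ≈ 0.950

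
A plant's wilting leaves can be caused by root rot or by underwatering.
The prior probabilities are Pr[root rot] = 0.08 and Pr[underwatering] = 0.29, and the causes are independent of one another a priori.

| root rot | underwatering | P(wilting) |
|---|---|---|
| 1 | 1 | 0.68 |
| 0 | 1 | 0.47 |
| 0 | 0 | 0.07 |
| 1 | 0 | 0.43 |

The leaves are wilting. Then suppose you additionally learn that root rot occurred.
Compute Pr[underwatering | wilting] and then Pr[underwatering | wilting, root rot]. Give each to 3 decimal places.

Pr[underwatering | wilting] ≈ 0.668; Pr[underwatering | wilting, root rot] ≈ 0.392

P(wilting) = 0.07·0.92·0.71 + 0.47·0.92·0.29 + 0.43·0.08·0.71 + 0.68·0.08·0.29 = 0.045724 + 0.125396 + 0.024424 + 0.015776 = 0.211320
The underwatering-present share is 0.125396 + 0.015776 = 0.141172.
P(underwatering | wilting) = 0.141172 / 0.211320 ≈ 0.668

With the extra evidence:
P(wilting | root rot) = 0.43*0.71 + 0.68*0.29 = 0.305300 + 0.197200 = 0.502500
Of this, 0.197200 comes from 0.68*0.29 (the underwatering=true cases).
So P(underwatering | wilting, root rot) = 0.197200/0.502500 ≈ 0.392.
— root rot explains away the evidence for underwatering.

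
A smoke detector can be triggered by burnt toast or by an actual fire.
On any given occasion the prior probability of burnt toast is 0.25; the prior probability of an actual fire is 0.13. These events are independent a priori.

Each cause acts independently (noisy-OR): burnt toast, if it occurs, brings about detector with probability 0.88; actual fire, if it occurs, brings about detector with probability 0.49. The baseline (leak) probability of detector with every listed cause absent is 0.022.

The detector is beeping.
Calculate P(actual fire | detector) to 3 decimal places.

Under noisy-OR, P(detector | causes) = 1 − (1−0.022)·∏(1−qᵢ) over the active causes.
P(detector) = 0.022·0.75·0.87 + 0.50122·0.75·0.13 + 0.88264·0.25·0.87 + 0.940146·0.25·0.13 = 0.014355 + 0.048869 + 0.191974 + 0.030555 = 0.285753
Of this, 0.079424 comes from 0.048869 + 0.030555 (the actual fire=true cases).
P(actual fire | detector) = 0.079424 / 0.285753 ≈ 0.278

P(actual fire | detector) ≈ 0.278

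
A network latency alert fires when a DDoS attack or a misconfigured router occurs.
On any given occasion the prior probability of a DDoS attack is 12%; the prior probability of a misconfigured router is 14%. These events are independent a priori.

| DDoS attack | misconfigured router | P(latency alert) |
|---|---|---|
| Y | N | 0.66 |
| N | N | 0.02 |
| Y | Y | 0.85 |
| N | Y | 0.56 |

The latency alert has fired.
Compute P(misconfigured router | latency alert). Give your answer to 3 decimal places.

P(misconfigured router | latency alert) ≈ 0.500

P(latency alert) = 0.02*0.88*0.86 + 0.56*0.88*0.14 + 0.66*0.12*0.86 + 0.85*0.12*0.14 = 0.015136 + 0.068992 + 0.068112 + 0.014280 = 0.166520
Restricting to configurations with misconfigured router present: 0.068992 + 0.014280 = 0.083272.
P(misconfigured router | latency alert) = 0.083272 / 0.166520 ≈ 0.500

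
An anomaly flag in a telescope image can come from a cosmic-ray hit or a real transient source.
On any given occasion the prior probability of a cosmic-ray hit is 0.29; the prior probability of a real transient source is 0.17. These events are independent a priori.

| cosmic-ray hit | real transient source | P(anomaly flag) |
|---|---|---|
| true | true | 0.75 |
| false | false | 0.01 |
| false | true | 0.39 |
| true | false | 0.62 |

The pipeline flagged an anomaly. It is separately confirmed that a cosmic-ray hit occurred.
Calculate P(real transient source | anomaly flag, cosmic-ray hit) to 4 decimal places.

P(real transient source | anomaly flag, cosmic-ray hit) ≈ 0.1986

Enumerate both values of real transient source and weight by the priors:
  P(anomaly flag | cosmic-ray hit) = 0.62*0.83 + 0.75*0.17
        = 0.514600 + 0.127500 = 0.642100
Configurations with real transient source contribute 0.127500, so
  P(real transient source | anomaly flag, cosmic-ray hit) = 0.127500 / 0.642100 ≈ 0.1986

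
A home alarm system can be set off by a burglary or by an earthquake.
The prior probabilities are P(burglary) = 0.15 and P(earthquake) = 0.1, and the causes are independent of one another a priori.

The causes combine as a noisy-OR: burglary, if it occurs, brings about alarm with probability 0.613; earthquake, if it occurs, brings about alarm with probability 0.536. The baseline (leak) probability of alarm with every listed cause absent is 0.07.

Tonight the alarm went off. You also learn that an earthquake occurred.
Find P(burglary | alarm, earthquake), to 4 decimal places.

P(burglary | alarm, earthquake) ≈ 0.2055

Under noisy-OR, P(alarm | causes) = 1 − (1−0.07)·∏(1−qᵢ) over the active causes.
Numerator (weight on configurations with burglary): 0.833002×0.15 = 0.124950
Normalizer over all consistent configurations: 0.56848×0.85 + 0.833002×0.15 = 0.608158
P(burglary | alarm, earthquake) = 0.124950/0.608158 ≈ 0.2055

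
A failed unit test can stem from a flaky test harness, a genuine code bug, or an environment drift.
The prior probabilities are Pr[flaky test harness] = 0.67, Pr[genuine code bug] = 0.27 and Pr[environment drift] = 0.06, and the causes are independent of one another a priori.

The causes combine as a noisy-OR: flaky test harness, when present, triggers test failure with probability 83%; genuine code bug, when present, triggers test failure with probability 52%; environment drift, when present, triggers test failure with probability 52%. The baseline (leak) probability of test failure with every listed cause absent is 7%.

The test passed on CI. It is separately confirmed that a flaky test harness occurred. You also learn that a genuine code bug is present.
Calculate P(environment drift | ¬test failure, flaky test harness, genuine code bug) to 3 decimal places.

Under noisy-OR, P(test failure | causes) = 1 − (1−0.07)·∏(1−qᵢ) over the active causes.
P(¬test failure | flaky test harness, genuine code bug) = 0.075888×0.94 + 0.036426×0.06 = 0.071335 + 0.002186 = 0.073521
Of this, 0.002186 comes from 0.036426×0.06 (the environment drift=true cases).
So P(environment drift | ¬test failure, flaky test harness, genuine code bug) = 0.002186/0.073521 ≈ 0.030.

P(environment drift | ¬test failure, flaky test harness, genuine code bug) ≈ 0.030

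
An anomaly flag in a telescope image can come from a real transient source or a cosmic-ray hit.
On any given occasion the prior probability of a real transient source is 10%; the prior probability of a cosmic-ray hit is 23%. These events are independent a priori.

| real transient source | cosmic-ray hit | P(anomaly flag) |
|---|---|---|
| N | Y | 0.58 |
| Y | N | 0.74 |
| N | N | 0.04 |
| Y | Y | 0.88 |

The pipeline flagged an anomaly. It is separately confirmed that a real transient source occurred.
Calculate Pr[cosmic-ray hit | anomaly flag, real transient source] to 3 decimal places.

Pr[cosmic-ray hit | anomaly flag, real transient source] ≈ 0.262

By total probability over both values of cosmic-ray hit:
  P(anomaly flag | real transient source) = 0.74*0.77 + 0.88*0.23
        = 0.569800 + 0.202400 = 0.772200
Keeping only the cosmic-ray hit-present terms gives 0.202400, so
  P(cosmic-ray hit | anomaly flag, real transient source) = 0.202400 / 0.772200 ≈ 0.262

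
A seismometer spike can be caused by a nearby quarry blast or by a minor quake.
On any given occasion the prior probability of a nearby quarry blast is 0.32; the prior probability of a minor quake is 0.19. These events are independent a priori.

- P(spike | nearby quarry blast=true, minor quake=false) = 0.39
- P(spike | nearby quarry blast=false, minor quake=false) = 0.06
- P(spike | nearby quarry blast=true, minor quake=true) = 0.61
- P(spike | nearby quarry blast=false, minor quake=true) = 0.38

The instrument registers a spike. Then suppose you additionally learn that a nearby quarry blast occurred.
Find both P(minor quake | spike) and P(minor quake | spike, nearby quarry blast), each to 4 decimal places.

P(spike) = 0.06×0.68×0.81 + 0.38×0.68×0.19 + 0.39×0.32×0.81 + 0.61×0.32×0.19 = 0.033048 + 0.049096 + 0.101088 + 0.037088 = 0.220320
Restricting to configurations with minor quake present: 0.049096 + 0.037088 = 0.086184.
So P(minor quake | spike) = 0.086184/0.220320 ≈ 0.3912.

Now also conditioning on nearby quarry blast=true:
By total probability over both values of minor quake:
  P(spike | nearby quarry blast) = 0.39*0.81 + 0.61*0.19
        = 0.315900 + 0.115900 = 0.431800
The terms with minor quake present sum to 0.115900, so
  P(minor quake | spike, nearby quarry blast) = 0.115900 / 0.431800 ≈ 0.2684
— nearby quarry blast explains away the evidence for minor quake.

P(minor quake | spike) ≈ 0.3912; P(minor quake | spike, nearby quarry blast) ≈ 0.2684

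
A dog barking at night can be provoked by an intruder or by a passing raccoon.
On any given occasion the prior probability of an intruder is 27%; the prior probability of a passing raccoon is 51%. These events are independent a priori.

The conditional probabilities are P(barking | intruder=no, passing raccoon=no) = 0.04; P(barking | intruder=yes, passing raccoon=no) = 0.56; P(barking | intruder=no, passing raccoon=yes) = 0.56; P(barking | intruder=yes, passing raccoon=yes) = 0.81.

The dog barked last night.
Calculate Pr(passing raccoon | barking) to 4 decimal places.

P(barking) = 0.04*0.73*0.49 + 0.56*0.73*0.51 + 0.56*0.27*0.49 + 0.81*0.27*0.51 = 0.014308 + 0.208488 + 0.074088 + 0.111537 = 0.408421
Of this, 0.320025 comes from 0.208488 + 0.111537 (the passing raccoon=true cases).
So P(passing raccoon | barking) = 0.320025/0.408421 ≈ 0.7836.

Pr(passing raccoon | barking) ≈ 0.7836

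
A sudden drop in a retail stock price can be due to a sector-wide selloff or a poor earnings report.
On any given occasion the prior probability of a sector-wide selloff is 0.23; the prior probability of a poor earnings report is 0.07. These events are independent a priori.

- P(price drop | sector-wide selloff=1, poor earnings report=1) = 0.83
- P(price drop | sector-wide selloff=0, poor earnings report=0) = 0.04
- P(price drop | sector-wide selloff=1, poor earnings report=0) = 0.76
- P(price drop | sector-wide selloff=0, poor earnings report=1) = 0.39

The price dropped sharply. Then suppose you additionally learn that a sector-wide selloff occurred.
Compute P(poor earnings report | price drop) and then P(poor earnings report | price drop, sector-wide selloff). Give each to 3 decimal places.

P(poor earnings report | price drop) ≈ 0.152; P(poor earnings report | price drop, sector-wide selloff) ≈ 0.076

Numerator (weight on configurations with poor earnings report): 0.021021 + 0.013363 = 0.034384
The normalizing constant is 0.04*0.77*0.93 + 0.39*0.77*0.07 + 0.76*0.23*0.93 + 0.83*0.23*0.07 = 0.225592
Posterior = 0.034384 / 0.225592 ≈ 0.152

Now condition on the additional information:
By total probability over both values of poor earnings report:
  P(price drop | sector-wide selloff) = 0.76·0.93 + 0.83·0.07
        = 0.706800 + 0.058100 = 0.764900
The terms with poor earnings report present sum to 0.058100, so
  P(poor earnings report | price drop, sector-wide selloff) = 0.058100 / 0.764900 ≈ 0.076
Conditioning on sector-wide selloff lowers the posterior on poor earnings report: the classic explaining-away effect in a common-effect structure.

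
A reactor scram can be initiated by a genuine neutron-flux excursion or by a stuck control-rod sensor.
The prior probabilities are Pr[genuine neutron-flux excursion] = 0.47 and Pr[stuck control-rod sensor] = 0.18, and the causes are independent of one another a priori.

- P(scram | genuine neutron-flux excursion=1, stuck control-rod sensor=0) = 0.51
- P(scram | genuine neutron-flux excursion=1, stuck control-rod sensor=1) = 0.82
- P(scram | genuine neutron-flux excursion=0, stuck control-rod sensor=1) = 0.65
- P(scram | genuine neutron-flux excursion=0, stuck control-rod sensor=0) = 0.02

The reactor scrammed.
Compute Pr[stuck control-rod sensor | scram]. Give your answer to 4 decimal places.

Pr[stuck control-rod sensor | scram] ≈ 0.3903

Weight on stuck control-rod sensor=true, given the evidence: 0.062010 + 0.069372 = 0.131382
The normalizing constant is 0.02×0.53×0.82 + 0.65×0.53×0.18 + 0.51×0.47×0.82 + 0.82×0.47×0.18 = 0.336628
P(stuck control-rod sensor | scram) = 0.131382/0.336628 ≈ 0.3903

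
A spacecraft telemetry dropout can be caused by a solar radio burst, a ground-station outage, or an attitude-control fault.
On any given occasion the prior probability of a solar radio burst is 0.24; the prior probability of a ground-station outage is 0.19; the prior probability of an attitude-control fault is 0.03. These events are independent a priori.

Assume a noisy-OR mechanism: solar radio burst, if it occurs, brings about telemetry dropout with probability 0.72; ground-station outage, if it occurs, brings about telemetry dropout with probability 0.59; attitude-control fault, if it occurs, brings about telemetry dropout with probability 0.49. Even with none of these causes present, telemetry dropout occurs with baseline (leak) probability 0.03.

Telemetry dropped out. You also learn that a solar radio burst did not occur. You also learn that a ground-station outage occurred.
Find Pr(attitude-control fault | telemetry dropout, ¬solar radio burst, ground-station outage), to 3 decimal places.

Under noisy-OR, P(telemetry dropout | causes) = 1 − (1−0.03)·∏(1−qᵢ) over the active causes.
Weight on attitude-control fault=true, given the evidence: 0.797173×0.03 = 0.023915
Denominator P(telemetry dropout | ¬solar radio burst, ground-station outage): 0.6023×0.97 + 0.797173×0.03 = 0.608146
Posterior = 0.023915 / 0.608146 ≈ 0.039

Pr(attitude-control fault | telemetry dropout, ¬solar radio burst, ground-station outage) ≈ 0.039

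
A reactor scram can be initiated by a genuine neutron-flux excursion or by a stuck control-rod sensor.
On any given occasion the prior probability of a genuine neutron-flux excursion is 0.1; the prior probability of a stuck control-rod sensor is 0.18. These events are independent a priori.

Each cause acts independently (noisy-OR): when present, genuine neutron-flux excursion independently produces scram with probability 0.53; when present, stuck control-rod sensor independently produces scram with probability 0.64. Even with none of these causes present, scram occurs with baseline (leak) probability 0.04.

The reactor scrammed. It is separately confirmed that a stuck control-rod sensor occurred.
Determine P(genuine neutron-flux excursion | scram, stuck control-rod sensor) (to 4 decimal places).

P(genuine neutron-flux excursion | scram, stuck control-rod sensor) ≈ 0.1245

Under noisy-OR, P(scram | causes) = 1 − (1−0.04)·∏(1−qᵢ) over the active causes.
Enumerate both values of genuine neutron-flux excursion and weight by the priors:
  P(scram | stuck control-rod sensor) = 0.6544*0.9 + 0.837568*0.1
        = 0.588960 + 0.083757 = 0.672717
Keeping only the genuine neutron-flux excursion-present terms gives 0.083757, so
  P(genuine neutron-flux excursion | scram, stuck control-rod sensor) = 0.083757 / 0.672717 ≈ 0.1245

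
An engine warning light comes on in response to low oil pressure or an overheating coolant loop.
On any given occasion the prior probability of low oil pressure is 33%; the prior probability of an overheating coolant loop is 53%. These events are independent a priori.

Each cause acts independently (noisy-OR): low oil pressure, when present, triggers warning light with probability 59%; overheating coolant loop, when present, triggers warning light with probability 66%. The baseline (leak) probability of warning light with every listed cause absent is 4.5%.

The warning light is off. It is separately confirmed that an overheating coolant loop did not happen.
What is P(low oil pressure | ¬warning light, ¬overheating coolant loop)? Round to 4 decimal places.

P(low oil pressure | ¬warning light, ¬overheating coolant loop) ≈ 0.1680

Under noisy-OR, P(warning light | causes) = 1 − (1−0.045)·∏(1−qᵢ) over the active causes.
Sum P(¬warning light|·) weighted by the priors over both values of low oil pressure:
  P(¬warning light | ¬overheating coolant loop) = 0.955×0.67 + 0.39155×0.33
        = 0.639850 + 0.129212 = 0.769062
Keeping only the low oil pressure-present terms gives 0.129212, so
  P(low oil pressure | ¬warning light, ¬overheating coolant loop) = 0.129212 / 0.769062 ≈ 0.1680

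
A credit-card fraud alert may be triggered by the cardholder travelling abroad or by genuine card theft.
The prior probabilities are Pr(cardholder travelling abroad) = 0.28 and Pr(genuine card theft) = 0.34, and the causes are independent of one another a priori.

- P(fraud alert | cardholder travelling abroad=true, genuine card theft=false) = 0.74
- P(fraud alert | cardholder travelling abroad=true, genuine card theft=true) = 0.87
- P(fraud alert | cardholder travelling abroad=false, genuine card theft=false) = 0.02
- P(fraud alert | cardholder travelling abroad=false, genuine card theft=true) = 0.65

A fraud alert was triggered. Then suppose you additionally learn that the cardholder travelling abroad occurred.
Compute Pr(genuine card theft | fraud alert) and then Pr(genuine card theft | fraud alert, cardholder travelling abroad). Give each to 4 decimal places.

Pr(genuine card theft | fraud alert) ≈ 0.6232; Pr(genuine card theft | fraud alert, cardholder travelling abroad) ≈ 0.3772

By total probability over the 4 (cardholder travelling abroad, genuine card theft) configurations:
  P(fraud alert) = 0.02·0.72·0.66 + 0.65·0.72·0.34 + 0.74·0.28·0.66 + 0.87·0.28·0.34
        = 0.009504 + 0.159120 + 0.136752 + 0.082824 = 0.388200
Configurations with genuine card theft contribute 0.241944, so
  P(genuine card theft | fraud alert) = 0.241944 / 0.388200 ≈ 0.6232

Now also conditioning on cardholder travelling abroad=true:
Sum P(fraud alert|·) weighted by the priors over both values of genuine card theft:
  P(fraud alert | cardholder travelling abroad) = 0.74*0.66 + 0.87*0.34
        = 0.488400 + 0.295800 = 0.784200
Configurations with genuine card theft contribute 0.295800, so
  P(genuine card theft | fraud alert, cardholder travelling abroad) = 0.295800 / 0.784200 ≈ 0.3772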